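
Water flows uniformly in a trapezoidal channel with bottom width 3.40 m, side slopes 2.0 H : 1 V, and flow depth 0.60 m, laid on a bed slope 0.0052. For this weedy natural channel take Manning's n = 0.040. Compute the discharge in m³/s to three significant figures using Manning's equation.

2.94 m³/s

A = (b + z·y)·y = (3.40 + 2.0×0.60)×0.60 = 2.760 m²
P = b + 2y√(1+z²) = 3.40 + 2×0.60×√(1+2.0²) = 6.083 m
R = A/P = 2.760/6.083 = 0.4537 m
Q = (1/n)·A·R^(2/3)·S^(1/2) = (1/0.040) × 2.760 × 0.4537^(2/3) × 0.0052^(1/2) = 2.938 m³/s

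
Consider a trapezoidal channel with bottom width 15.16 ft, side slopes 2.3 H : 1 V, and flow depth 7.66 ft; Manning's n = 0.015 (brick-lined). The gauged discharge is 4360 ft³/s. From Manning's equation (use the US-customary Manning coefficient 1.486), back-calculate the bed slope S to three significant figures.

0.00392

A = (b + z·y)·y = (15.16 + 2.3×7.66)×7.66 = 251.1 ft²
P = b + 2y√(1+z²) = 15.16 + 2×7.66×√(1+2.3²) = 53.58 ft
R = A/P = 251.1/53.58 = 4.686 ft
S = (Q·n / (1.486·A·R^(2/3)))² = (4360×0.015 / (1.486×251.1×2.800))² = 0.003918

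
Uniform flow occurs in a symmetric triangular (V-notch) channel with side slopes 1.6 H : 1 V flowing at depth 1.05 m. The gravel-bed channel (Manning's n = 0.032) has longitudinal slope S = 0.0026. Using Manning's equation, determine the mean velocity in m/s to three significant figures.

0.929 m/s

A = z·y² = 1.6×1.05² = 1.764 m²
P = 2y√(1+z²) = 2×1.05×√(1+1.6²) = 3.962 m
R = A/P = 1.764/3.962 = 0.4452 m
Q = (1/n)·A·R^(2/3)·S^(1/2) = (1/0.032) × 1.764 × 0.4452^(2/3) × 0.0026^(1/2) = 1.639 m³/s
V = Q/A = 1.639/1.764 = 0.9291 m/s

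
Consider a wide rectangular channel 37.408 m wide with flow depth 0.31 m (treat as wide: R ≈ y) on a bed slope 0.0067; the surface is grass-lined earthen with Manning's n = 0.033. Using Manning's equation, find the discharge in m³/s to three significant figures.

13.2 m³/s

A = b·y = 37.408 × 0.31 = 11.60 m²
Wide channel: R ≈ y = 0.31 m
Q = (1/n)·A·R^(2/3)·S^(1/2) = (1/0.033) × 11.60 × 0.3100^(2/3) × 0.0067^(1/2) = 13.18 m³/s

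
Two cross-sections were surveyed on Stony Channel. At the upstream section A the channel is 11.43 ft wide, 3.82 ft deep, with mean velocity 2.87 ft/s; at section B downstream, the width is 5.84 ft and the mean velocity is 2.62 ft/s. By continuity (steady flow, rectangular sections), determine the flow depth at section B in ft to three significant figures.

8.19 ft

Q = A₁V₁ = (11.43×3.82) × 2.87 = 125.3 ft³/s
d₂ = Q/(b₂ V₂) = 125.3/(5.84×2.62) = 8.190 ft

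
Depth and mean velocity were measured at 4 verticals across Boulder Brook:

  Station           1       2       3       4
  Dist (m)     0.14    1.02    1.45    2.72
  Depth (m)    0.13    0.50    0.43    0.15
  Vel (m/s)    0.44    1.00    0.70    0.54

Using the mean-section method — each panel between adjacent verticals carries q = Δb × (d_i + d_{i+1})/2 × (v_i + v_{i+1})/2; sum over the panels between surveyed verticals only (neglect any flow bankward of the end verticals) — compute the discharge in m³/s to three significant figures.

0.598 m³/s

Panel 1-2: Δb = 0.88 m, d̄ = (0.13+0.50)/2 = 0.315, v̄ = (0.44+1.00)/2 = 0.72 → q = 0.88×0.315×0.72 = 0.1996 m³/s
Panel 2-3: Δb = 0.43 m, d̄ = (0.50+0.43)/2 = 0.465, v̄ = (1.00+0.70)/2 = 0.85 → q = 0.43×0.465×0.85 = 0.1700 m³/s
Panel 3-4: Δb = 1.27 m, d̄ = (0.43+0.15)/2 = 0.29, v̄ = (0.70+0.54)/2 = 0.62 → q = 1.27×0.29×0.62 = 0.2283 m³/s
Q = Σ q = 0.5979 m³/s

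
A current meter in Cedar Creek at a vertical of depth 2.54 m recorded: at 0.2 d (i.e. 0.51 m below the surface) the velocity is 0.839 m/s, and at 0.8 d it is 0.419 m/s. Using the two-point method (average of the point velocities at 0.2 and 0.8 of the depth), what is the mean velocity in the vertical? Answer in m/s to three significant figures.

v̄ = (0.839 + 0.419) / 2 = 0.6290 m/s

0.629 m/s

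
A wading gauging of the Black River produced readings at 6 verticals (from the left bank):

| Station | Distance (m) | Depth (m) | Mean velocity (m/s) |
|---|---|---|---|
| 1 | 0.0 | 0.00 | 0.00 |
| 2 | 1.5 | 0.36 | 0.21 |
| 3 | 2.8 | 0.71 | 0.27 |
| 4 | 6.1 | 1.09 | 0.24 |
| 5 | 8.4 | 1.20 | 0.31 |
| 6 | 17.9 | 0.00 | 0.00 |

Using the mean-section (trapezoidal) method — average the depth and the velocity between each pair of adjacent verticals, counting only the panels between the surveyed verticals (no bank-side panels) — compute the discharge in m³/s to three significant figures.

Panel 1-2: Δb = 1.5 m, d̄ = (0.00+0.36)/2 = 0.18, v̄ = (0.00+0.21)/2 = 0.105 → q = 1.5×0.18×0.105 = 0.02835 m³/s
Panel 2-3: Δb = 1.3 m, d̄ = (0.36+0.71)/2 = 0.535, v̄ = (0.21+0.27)/2 = 0.24 → q = 1.3×0.535×0.24 = 0.1669 m³/s
Panel 3-4: Δb = 3.3 m, d̄ = (0.71+1.09)/2 = 0.9, v̄ = (0.27+0.24)/2 = 0.255 → q = 3.3×0.9×0.255 = 0.7574 m³/s
Panel 4-5: Δb = 2.3 m, d̄ = (1.09+1.20)/2 = 1.145, v̄ = (0.24+0.31)/2 = 0.275 → q = 2.3×1.145×0.275 = 0.7242 m³/s
Panel 5-6: Δb = 9.5 m, d̄ = (1.20+0.00)/2 = 0.6, v̄ = (0.31+0.00)/2 = 0.155 → q = 9.5×0.6×0.155 = 0.8835 m³/s
Q = Σ q = 2.560 m³/s

2.56 m³/s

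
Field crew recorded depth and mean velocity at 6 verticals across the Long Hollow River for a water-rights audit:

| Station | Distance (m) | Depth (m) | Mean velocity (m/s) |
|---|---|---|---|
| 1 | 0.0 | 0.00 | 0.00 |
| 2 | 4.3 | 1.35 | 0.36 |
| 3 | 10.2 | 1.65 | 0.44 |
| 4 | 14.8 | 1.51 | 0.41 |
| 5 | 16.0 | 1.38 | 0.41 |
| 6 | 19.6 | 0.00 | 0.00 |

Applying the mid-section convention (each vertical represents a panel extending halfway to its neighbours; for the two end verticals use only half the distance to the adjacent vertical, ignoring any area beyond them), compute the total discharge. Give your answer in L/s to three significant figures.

9440 L/s

w_2 = (10.2 − 0.0)/2 = 5.1 m; q_2 = 0.36 × 1.35 × 5.1 = 2.479 m³/s
w_3 = (14.8 − 4.3)/2 = 5.25 m; q_3 = 0.44 × 1.65 × 5.25 = 3.812 m³/s
w_4 = (16.0 − 10.2)/2 = 2.9 m; q_4 = 0.41 × 1.51 × 2.9 = 1.795 m³/s
w_5 = (19.6 − 14.8)/2 = 2.4 m; q_5 = 0.41 × 1.38 × 2.4 = 1.358 m³/s
Stations 1, 6 contribute zero (depth or velocity is 0).
Q = Σ qᵢ = 9.443 m³/s
= 9.443 × 1000 = 9443 L/s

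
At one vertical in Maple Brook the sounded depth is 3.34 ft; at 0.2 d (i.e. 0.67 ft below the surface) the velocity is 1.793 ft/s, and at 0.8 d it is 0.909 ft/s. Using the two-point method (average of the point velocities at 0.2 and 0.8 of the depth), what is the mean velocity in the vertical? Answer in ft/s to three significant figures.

v̄ = (1.793 + 0.909) / 2 = 1.351 ft/s

1.35 ft/s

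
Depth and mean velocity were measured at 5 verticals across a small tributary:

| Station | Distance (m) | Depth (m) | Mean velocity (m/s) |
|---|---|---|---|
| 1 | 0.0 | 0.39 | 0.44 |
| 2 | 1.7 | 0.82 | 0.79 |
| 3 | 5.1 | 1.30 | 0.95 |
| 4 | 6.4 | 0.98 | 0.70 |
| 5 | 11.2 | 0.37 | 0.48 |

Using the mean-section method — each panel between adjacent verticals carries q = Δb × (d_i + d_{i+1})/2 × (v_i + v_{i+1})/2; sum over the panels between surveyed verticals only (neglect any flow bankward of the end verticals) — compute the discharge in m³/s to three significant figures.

6.90 m³/s

Panel 1-2: Δb = 1.7 m, d̄ = (0.39+0.82)/2 = 0.605, v̄ = (0.44+0.79)/2 = 0.615 → q = 1.7×0.605×0.615 = 0.6325 m³/s
Panel 2-3: Δb = 3.4 m, d̄ = (0.82+1.30)/2 = 1.06, v̄ = (0.79+0.95)/2 = 0.87 → q = 3.4×1.06×0.87 = 3.135 m³/s
Panel 3-4: Δb = 1.3 m, d̄ = (1.30+0.98)/2 = 1.14, v̄ = (0.95+0.70)/2 = 0.825 → q = 1.3×1.14×0.825 = 1.223 m³/s
Panel 4-5: Δb = 4.8 m, d̄ = (0.98+0.37)/2 = 0.675, v̄ = (0.70+0.48)/2 = 0.59 → q = 4.8×0.675×0.59 = 1.912 m³/s
Q = Σ q = 6.902 m³/s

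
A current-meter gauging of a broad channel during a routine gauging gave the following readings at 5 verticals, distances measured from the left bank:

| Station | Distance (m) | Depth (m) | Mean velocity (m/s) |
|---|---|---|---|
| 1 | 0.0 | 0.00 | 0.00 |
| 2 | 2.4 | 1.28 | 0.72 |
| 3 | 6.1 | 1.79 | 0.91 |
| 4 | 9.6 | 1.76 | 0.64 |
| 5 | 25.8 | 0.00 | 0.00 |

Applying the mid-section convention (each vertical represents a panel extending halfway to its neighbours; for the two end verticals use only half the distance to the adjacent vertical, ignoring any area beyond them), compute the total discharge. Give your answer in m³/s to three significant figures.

19.8 m³/s

w_2 = (6.1 − 0.0)/2 = 3.05 m; q_2 = 0.72 × 1.28 × 3.05 = 2.811 m³/s
w_3 = (9.6 − 2.4)/2 = 3.6 m; q_3 = 0.91 × 1.79 × 3.6 = 5.864 m³/s
w_4 = (25.8 − 6.1)/2 = 9.85 m; q_4 = 0.64 × 1.76 × 9.85 = 11.10 m³/s
Stations 1, 5 contribute zero (depth or velocity is 0).
Q = Σ qᵢ = 19.77 m³/s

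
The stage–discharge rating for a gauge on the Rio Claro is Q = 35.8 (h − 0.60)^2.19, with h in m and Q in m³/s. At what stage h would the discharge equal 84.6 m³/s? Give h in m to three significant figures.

h − h₀ = (Q/C)^(1/b) = (84.6/35.8)^(1/2.19) = 1.481 m
h = 0.60 + 1.481 = 2.081 m

2.08 m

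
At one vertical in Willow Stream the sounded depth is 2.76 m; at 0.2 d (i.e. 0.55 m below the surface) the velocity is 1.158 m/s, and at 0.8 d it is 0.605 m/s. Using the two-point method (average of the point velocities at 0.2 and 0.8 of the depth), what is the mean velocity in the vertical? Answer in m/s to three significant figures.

0.882 m/s

v̄ = (1.158 + 0.605) / 2 = 0.8815 m/s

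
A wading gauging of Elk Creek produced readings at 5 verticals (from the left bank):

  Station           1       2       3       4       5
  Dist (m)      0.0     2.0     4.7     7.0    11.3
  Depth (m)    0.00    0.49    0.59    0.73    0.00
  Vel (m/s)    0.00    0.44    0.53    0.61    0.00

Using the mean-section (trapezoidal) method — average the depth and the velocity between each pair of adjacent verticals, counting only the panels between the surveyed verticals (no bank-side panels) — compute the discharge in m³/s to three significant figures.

Panel 1-2: Δb = 2 m, d̄ = (0.00+0.49)/2 = 0.245, v̄ = (0.00+0.44)/2 = 0.22 → q = 2×0.245×0.22 = 0.1078 m³/s
Panel 2-3: Δb = 2.7 m, d̄ = (0.49+0.59)/2 = 0.54, v̄ = (0.44+0.53)/2 = 0.485 → q = 2.7×0.54×0.485 = 0.7071 m³/s
Panel 3-4: Δb = 2.3 m, d̄ = (0.59+0.73)/2 = 0.66, v̄ = (0.53+0.61)/2 = 0.57 → q = 2.3×0.66×0.57 = 0.8653 m³/s
Panel 4-5: Δb = 4.3 m, d̄ = (0.73+0.00)/2 = 0.365, v̄ = (0.61+0.00)/2 = 0.305 → q = 4.3×0.365×0.305 = 0.4787 m³/s
Q = Σ q = 2.159 m³/s

2.16 m³/s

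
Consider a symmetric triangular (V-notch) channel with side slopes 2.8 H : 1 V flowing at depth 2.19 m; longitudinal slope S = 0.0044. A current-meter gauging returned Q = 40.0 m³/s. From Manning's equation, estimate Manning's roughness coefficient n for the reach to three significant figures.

A = z·y² = 2.8×2.19² = 13.43 m²
P = 2y√(1+z²) = 2×2.19×√(1+2.8²) = 13.02 m
R = A/P = 13.43/13.02 = 1.031 m
n = (1/Q)·A·R^(2/3)·S^(1/2) = (1/40.0) × 13.43 × 1.021 × 0.06633 = 0.02273

0.0227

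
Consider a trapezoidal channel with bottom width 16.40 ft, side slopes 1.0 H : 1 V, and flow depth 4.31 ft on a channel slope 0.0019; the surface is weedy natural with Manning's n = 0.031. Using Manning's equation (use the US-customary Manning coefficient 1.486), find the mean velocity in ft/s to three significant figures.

A = (b + z·y)·y = (16.40 + 1.0×4.31)×4.31 = 89.26 ft²
P = b + 2y√(1+z²) = 16.40 + 2×4.31×√(1+1.0²) = 28.59 ft
R = A/P = 89.26/28.59 = 3.122 ft
Q = (1.486/n)·A·R^(2/3)·S^(1/2) = (1.486/0.031) × 89.26 × 3.122^(2/3) × 0.0019^(1/2) = 398.4 ft³/s
V = Q/A = 398.4/89.26 = 4.463 ft/s

4.46 ft/s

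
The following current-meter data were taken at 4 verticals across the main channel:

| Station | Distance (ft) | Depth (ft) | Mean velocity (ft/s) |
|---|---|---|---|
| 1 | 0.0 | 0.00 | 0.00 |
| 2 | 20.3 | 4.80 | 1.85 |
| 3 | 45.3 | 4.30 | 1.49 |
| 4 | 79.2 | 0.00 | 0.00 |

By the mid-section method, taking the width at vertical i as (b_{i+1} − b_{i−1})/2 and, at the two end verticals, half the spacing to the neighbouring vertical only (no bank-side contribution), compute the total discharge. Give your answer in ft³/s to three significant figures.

390 ft³/s

w_2 = (45.3 − 0.0)/2 = 22.65 ft; q_2 = 1.85 × 4.80 × 22.65 = 201.1 ft³/s
w_3 = (79.2 − 20.3)/2 = 29.45 ft; q_3 = 1.49 × 4.30 × 29.45 = 188.7 ft³/s
Stations 1, 4 contribute zero (depth or velocity is 0).
Q = Σ qᵢ = 389.8 ft³/s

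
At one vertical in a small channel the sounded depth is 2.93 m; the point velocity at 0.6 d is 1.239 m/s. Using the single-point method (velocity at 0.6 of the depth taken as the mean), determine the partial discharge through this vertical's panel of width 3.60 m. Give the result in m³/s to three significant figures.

13.1 m³/s

v̄ = v₀.₆ = 1.239 m/s
q = v̄ × d × w = 1.239 × 2.93 × 3.60 = 13.07 m³/s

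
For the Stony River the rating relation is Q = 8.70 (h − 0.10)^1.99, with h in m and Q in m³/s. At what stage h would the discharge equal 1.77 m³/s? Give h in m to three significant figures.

0.549 m

h − h₀ = (Q/C)^(1/b) = (1.77/8.70)^(1/1.99) = 0.4493 m
h = 0.10 + 0.4493 = 0.5493 m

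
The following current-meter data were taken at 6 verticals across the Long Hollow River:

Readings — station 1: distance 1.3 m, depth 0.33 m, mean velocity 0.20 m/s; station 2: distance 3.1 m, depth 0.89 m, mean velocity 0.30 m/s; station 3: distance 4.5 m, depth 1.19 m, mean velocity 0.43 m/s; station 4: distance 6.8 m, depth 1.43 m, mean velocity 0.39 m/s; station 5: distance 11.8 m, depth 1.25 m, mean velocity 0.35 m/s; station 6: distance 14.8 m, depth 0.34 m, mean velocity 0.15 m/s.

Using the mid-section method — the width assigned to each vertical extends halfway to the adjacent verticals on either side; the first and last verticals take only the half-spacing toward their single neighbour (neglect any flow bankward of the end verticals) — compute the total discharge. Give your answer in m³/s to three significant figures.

w_1 = (3.1 − 1.3)/2 = 0.9 m; q_1 = 0.20 × 0.33 × 0.9 = 0.05940 m³/s
w_2 = (4.5 − 1.3)/2 = 1.6 m; q_2 = 0.30 × 0.89 × 1.6 = 0.4272 m³/s
w_3 = (6.8 − 3.1)/2 = 1.85 m; q_3 = 0.43 × 1.19 × 1.85 = 0.9466 m³/s
w_4 = (11.8 − 4.5)/2 = 3.65 m; q_4 = 0.39 × 1.43 × 3.65 = 2.036 m³/s
w_5 = (14.8 − 6.8)/2 = 4 m; q_5 = 0.35 × 1.25 × 4 = 1.750 m³/s
w_6 = (14.8 − 11.8)/2 = 1.5 m; q_6 = 0.15 × 0.34 × 1.5 = 0.07650 m³/s
Q = Σ qᵢ = 5.295 m³/s

5.30 m³/s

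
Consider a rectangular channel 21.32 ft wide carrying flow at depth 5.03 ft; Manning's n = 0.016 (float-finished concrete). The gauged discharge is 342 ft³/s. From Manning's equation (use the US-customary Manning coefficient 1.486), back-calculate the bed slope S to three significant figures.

0.000229

A = b·y = 21.32 × 5.03 = 107.2 ft²
P = b + 2y = 21.32 + 2×5.03 = 31.38 ft
R = A/P = 107.2/31.38 = 3.417 ft
S = (Q·n / (1.486·A·R^(2/3)))² = (342×0.016 / (1.486×107.2×2.269))² = 0.0002291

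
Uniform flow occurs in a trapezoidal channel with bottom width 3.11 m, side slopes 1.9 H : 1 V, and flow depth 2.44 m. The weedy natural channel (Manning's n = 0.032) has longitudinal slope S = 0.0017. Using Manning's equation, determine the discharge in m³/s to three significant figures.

A = (b + z·y)·y = (3.11 + 1.9×2.44)×2.44 = 18.90 m²
P = b + 2y√(1+z²) = 3.11 + 2×2.44×√(1+1.9²) = 13.59 m
R = A/P = 18.90/13.59 = 1.391 m
Q = (1/n)·A·R^(2/3)·S^(1/2) = (1/0.032) × 18.90 × 1.391^(2/3) × 0.0017^(1/2) = 30.35 m³/s

30.3 m³/s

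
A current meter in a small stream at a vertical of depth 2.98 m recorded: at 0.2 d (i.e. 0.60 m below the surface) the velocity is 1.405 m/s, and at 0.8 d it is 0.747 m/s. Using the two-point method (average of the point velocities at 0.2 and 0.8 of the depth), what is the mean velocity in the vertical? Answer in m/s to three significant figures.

v̄ = (1.405 + 0.747) / 2 = 1.076 m/s

1.08 m/s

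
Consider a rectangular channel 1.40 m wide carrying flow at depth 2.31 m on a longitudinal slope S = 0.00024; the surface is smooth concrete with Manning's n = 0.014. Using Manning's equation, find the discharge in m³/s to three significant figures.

A = b·y = 1.40 × 2.31 = 3.234 m²
P = b + 2y = 1.40 + 2×2.31 = 6.020 m
R = A/P = 3.234/6.020 = 0.5372 m
Q = (1/n)·A·R^(2/3)·S^(1/2) = (1/0.014) × 3.234 × 0.5372^(2/3) × 0.00024^(1/2) = 2.365 m³/s

2.36 m³/s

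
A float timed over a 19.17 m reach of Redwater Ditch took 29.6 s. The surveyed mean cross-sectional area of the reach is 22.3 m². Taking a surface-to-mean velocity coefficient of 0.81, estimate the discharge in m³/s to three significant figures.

v_surface = L / t̄ = 19.17 / 29.6 = 0.6476 m/s
v_mean = 0.81 × 0.6476 = 0.5246 m/s
Q = A × v_mean = 22.3 × 0.5246 = 11.70 m³/s

11.7 m³/s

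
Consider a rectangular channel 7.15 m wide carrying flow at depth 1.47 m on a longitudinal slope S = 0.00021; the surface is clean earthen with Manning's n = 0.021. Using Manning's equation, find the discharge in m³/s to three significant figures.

A = b·y = 7.15 × 1.47 = 10.51 m²
P = b + 2y = 7.15 + 2×1.47 = 10.09 m
R = A/P = 10.51/10.09 = 1.042 m
Q = (1/n)·A·R^(2/3)·S^(1/2) = (1/0.021) × 10.51 × 1.042^(2/3) × 0.00021^(1/2) = 7.453 m³/s

7.45 m³/s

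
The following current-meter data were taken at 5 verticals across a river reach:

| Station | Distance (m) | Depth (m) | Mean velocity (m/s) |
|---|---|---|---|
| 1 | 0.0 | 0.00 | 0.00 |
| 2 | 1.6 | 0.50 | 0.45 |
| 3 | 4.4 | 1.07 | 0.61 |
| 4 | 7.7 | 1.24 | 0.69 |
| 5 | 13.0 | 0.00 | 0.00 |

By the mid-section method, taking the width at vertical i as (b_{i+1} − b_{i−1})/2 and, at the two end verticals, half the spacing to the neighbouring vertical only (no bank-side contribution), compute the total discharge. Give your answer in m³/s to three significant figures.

w_2 = (4.4 − 0.0)/2 = 2.2 m; q_2 = 0.45 × 0.50 × 2.2 = 0.4950 m³/s
w_3 = (7.7 − 1.6)/2 = 3.05 m; q_3 = 0.61 × 1.07 × 3.05 = 1.991 m³/s
w_4 = (13.0 − 4.4)/2 = 4.3 m; q_4 = 0.69 × 1.24 × 4.3 = 3.679 m³/s
Stations 1, 5 contribute zero (depth or velocity is 0).
Q = Σ qᵢ = 6.165 m³/s

6.16 m³/s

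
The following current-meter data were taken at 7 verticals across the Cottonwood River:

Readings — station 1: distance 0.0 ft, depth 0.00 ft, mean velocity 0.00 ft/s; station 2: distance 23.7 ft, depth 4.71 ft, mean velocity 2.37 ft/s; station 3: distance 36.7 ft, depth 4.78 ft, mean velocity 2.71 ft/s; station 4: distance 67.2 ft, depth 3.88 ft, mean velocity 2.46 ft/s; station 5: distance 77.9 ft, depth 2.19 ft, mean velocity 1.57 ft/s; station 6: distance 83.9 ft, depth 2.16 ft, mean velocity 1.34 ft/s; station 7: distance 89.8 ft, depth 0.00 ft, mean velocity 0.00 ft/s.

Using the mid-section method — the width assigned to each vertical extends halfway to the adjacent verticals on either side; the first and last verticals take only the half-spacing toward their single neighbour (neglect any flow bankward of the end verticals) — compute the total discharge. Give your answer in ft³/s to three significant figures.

729 ft³/s

w_2 = (36.7 − 0.0)/2 = 18.35 ft; q_2 = 2.37 × 4.71 × 18.35 = 204.8 ft³/s
w_3 = (67.2 − 23.7)/2 = 21.75 ft; q_3 = 2.71 × 4.78 × 21.75 = 281.7 ft³/s
w_4 = (77.9 − 36.7)/2 = 20.6 ft; q_4 = 2.46 × 3.88 × 20.6 = 196.6 ft³/s
w_5 = (83.9 − 67.2)/2 = 8.35 ft; q_5 = 1.57 × 2.19 × 8.35 = 28.71 ft³/s
w_6 = (89.8 − 77.9)/2 = 5.95 ft; q_6 = 1.34 × 2.16 × 5.95 = 17.22 ft³/s
Stations 1, 7 contribute zero (depth or velocity is 0).
Q = Σ qᵢ = 729.1 ft³/s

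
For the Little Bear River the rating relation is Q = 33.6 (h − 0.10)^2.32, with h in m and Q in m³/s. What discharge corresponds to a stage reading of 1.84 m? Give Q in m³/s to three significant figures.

121 m³/s

Q = 33.6 × (1.84 − 0.10)^2.32 = 33.6 × 1.74^2.32 = 121.5 m³/s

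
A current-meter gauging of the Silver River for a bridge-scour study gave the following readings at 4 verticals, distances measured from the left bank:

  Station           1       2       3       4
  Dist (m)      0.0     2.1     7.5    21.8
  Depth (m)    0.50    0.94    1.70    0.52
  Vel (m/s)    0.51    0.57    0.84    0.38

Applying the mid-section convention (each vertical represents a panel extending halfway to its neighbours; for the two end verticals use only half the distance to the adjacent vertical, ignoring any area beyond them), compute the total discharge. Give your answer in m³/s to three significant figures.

w_1 = (2.1 − 0.0)/2 = 1.05 m; q_1 = 0.51 × 0.50 × 1.05 = 0.2678 m³/s
w_2 = (7.5 − 0.0)/2 = 3.75 m; q_2 = 0.57 × 0.94 × 3.75 = 2.009 m³/s
w_3 = (21.8 − 2.1)/2 = 9.85 m; q_3 = 0.84 × 1.70 × 9.85 = 14.07 m³/s
w_4 = (21.8 − 7.5)/2 = 7.15 m; q_4 = 0.38 × 0.52 × 7.15 = 1.413 m³/s
Q = Σ qᵢ = 17.76 m³/s

17.8 m³/s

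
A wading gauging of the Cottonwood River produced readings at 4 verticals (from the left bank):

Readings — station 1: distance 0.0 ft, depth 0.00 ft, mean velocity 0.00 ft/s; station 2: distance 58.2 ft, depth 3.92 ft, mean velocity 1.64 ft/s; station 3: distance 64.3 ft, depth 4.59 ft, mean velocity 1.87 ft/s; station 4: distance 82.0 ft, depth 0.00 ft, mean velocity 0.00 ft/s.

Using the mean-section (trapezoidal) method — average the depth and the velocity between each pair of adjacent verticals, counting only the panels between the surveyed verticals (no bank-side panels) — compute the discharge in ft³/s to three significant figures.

177 ft³/s

Panel 1-2: Δb = 58.2 ft, d̄ = (0.00+3.92)/2 = 1.96, v̄ = (0.00+1.64)/2 = 0.82 → q = 58.2×1.96×0.82 = 93.54 ft³/s
Panel 2-3: Δb = 6.1 ft, d̄ = (3.92+4.59)/2 = 4.255, v̄ = (1.64+1.87)/2 = 1.755 → q = 6.1×4.255×1.755 = 45.55 ft³/s
Panel 3-4: Δb = 17.7 ft, d̄ = (4.59+0.00)/2 = 2.295, v̄ = (1.87+0.00)/2 = 0.935 → q = 17.7×2.295×0.935 = 37.98 ft³/s
Q = Σ q = 177.1 ft³/s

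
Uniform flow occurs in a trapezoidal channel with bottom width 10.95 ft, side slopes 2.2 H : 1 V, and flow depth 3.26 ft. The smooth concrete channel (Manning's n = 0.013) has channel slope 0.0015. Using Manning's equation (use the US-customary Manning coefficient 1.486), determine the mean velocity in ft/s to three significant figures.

7.52 ft/s

A = (b + z·y)·y = (10.95 + 2.2×3.26)×3.26 = 59.08 ft²
P = b + 2y√(1+z²) = 10.95 + 2×3.26×√(1+2.2²) = 26.71 ft
R = A/P = 59.08/26.71 = 2.212 ft
Q = (1.486/n)·A·R^(2/3)·S^(1/2) = (1.486/0.013) × 59.08 × 2.212^(2/3) × 0.0015^(1/2) = 444.0 ft³/s
V = Q/A = 444.0/59.08 = 7.516 ft/s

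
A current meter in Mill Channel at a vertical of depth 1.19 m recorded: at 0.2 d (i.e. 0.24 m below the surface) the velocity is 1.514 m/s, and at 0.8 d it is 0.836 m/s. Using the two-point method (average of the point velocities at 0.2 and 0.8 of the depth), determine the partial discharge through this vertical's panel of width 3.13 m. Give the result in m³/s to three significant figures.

v̄ = (1.514 + 0.836) / 2 = 1.175 m/s
q = v̄ × d × w = 1.175 × 1.19 × 3.13 = 4.377 m³/s

4.38 m³/s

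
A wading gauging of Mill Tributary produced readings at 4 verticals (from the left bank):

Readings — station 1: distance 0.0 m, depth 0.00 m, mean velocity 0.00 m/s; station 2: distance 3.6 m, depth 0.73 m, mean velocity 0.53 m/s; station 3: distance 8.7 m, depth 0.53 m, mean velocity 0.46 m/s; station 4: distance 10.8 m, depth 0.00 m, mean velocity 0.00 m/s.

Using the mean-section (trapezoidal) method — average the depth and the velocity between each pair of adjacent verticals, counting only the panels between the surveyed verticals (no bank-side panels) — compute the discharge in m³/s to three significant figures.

Panel 1-2: Δb = 3.6 m, d̄ = (0.00+0.73)/2 = 0.365, v̄ = (0.00+0.53)/2 = 0.265 → q = 3.6×0.365×0.265 = 0.3482 m³/s
Panel 2-3: Δb = 5.1 m, d̄ = (0.73+0.53)/2 = 0.63, v̄ = (0.53+0.46)/2 = 0.495 → q = 5.1×0.63×0.495 = 1.590 m³/s
Panel 3-4: Δb = 2.1 m, d̄ = (0.53+0.00)/2 = 0.265, v̄ = (0.46+0.00)/2 = 0.23 → q = 2.1×0.265×0.23 = 0.1280 m³/s
Q = Σ q = 2.067 m³/s

2.07 m³/s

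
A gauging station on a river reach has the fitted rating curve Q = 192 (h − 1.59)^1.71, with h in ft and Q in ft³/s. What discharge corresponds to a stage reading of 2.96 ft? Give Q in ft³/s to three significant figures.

329 ft³/s

Q = 192 × (2.96 − 1.59)^1.71 = 192 × 1.37^1.71 = 328.9 ft³/s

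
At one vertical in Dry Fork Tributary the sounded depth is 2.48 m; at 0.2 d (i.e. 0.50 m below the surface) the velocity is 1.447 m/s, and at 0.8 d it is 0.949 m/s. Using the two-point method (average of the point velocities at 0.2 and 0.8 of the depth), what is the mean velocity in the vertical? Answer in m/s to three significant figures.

1.20 m/s

v̄ = (1.447 + 0.949) / 2 = 1.198 m/s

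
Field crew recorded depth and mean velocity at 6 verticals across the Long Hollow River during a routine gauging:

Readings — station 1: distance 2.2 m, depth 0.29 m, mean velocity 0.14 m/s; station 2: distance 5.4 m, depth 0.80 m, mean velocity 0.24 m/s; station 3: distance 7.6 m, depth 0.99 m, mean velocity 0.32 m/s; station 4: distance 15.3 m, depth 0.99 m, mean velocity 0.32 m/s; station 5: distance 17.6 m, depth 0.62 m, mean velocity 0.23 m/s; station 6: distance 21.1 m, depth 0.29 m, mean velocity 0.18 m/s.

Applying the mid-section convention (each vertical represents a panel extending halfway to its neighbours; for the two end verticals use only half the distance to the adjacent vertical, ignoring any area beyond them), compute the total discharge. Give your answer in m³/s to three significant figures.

4.24 m³/s

w_1 = (5.4 − 2.2)/2 = 1.6 m; q_1 = 0.14 × 0.29 × 1.6 = 0.06496 m³/s
w_2 = (7.6 − 2.2)/2 = 2.7 m; q_2 = 0.24 × 0.80 × 2.7 = 0.5184 m³/s
w_3 = (15.3 − 5.4)/2 = 4.95 m; q_3 = 0.32 × 0.99 × 4.95 = 1.568 m³/s
w_4 = (17.6 − 7.6)/2 = 5 m; q_4 = 0.32 × 0.99 × 5 = 1.584 m³/s
w_5 = (21.1 − 15.3)/2 = 2.9 m; q_5 = 0.23 × 0.62 × 2.9 = 0.4135 m³/s
w_6 = (21.1 − 17.6)/2 = 1.75 m; q_6 = 0.18 × 0.29 × 1.75 = 0.09135 m³/s
Q = Σ qᵢ = 4.240 m³/s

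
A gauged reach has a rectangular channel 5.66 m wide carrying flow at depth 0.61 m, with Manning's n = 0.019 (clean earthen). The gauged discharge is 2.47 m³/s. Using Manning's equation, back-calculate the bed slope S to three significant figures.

A = b·y = 5.66 × 0.61 = 3.453 m²
P = b + 2y = 5.66 + 2×0.61 = 6.880 m
R = A/P = 3.453/6.880 = 0.5018 m
S = (Q·n / (1·A·R^(2/3)))² = (2.47×0.019 / (1×3.453×0.6315))² = 0.0004633

0.000463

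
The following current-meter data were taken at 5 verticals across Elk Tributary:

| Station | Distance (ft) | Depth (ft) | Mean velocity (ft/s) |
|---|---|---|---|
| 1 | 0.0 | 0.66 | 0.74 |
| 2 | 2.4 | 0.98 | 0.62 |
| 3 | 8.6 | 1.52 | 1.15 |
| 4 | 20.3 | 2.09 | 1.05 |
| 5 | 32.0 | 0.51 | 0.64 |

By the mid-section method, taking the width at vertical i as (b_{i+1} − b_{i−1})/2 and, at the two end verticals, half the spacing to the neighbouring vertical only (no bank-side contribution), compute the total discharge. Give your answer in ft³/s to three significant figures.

46.4 ft³/s

w_1 = (2.4 − 0.0)/2 = 1.2 ft; q_1 = 0.74 × 0.66 × 1.2 = 0.5861 ft³/s
w_2 = (8.6 − 0.0)/2 = 4.3 ft; q_2 = 0.62 × 0.98 × 4.3 = 2.613 ft³/s
w_3 = (20.3 − 2.4)/2 = 8.95 ft; q_3 = 1.15 × 1.52 × 8.95 = 15.64 ft³/s
w_4 = (32.0 − 8.6)/2 = 11.7 ft; q_4 = 1.05 × 2.09 × 11.7 = 25.68 ft³/s
w_5 = (32.0 − 20.3)/2 = 5.85 ft; q_5 = 0.64 × 0.51 × 5.85 = 1.909 ft³/s
Q = Σ qᵢ = 46.43 ft³/s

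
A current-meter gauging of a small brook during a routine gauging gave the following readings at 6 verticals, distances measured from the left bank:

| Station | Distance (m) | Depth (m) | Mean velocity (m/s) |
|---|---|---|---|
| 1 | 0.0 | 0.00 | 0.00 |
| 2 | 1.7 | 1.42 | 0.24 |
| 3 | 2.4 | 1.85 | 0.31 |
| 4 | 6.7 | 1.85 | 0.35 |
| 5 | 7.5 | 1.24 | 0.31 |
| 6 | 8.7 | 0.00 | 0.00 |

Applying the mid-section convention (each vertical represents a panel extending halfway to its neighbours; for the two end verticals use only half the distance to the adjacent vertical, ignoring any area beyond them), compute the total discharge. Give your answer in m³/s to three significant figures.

w_2 = (2.4 − 0.0)/2 = 1.2 m; q_2 = 0.24 × 1.42 × 1.2 = 0.4090 m³/s
w_3 = (6.7 − 1.7)/2 = 2.5 m; q_3 = 0.31 × 1.85 × 2.5 = 1.434 m³/s
w_4 = (7.5 − 2.4)/2 = 2.55 m; q_4 = 0.35 × 1.85 × 2.55 = 1.651 m³/s
w_5 = (8.7 − 6.7)/2 = 1 m; q_5 = 0.31 × 1.24 × 1 = 0.3844 m³/s
Stations 1, 6 contribute zero (depth or velocity is 0).
Q = Σ qᵢ = 3.878 m³/s

3.88 m³/s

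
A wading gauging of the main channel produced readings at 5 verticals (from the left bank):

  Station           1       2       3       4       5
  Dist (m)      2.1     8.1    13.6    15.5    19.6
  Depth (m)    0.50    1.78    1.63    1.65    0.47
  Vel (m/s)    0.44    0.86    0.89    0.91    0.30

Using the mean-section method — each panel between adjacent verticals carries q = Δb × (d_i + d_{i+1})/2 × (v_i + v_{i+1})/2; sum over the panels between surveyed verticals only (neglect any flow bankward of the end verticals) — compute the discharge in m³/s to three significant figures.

18.1 m³/s

Panel 1-2: Δb = 6 m, d̄ = (0.50+1.78)/2 = 1.14, v̄ = (0.44+0.86)/2 = 0.65 → q = 6×1.14×0.65 = 4.446 m³/s
Panel 2-3: Δb = 5.5 m, d̄ = (1.78+1.63)/2 = 1.705, v̄ = (0.86+0.89)/2 = 0.875 → q = 5.5×1.705×0.875 = 8.205 m³/s
Panel 3-4: Δb = 1.9 m, d̄ = (1.63+1.65)/2 = 1.64, v̄ = (0.89+0.91)/2 = 0.9 → q = 1.9×1.64×0.9 = 2.804 m³/s
Panel 4-5: Δb = 4.1 m, d̄ = (1.65+0.47)/2 = 1.06, v̄ = (0.91+0.30)/2 = 0.605 → q = 4.1×1.06×0.605 = 2.629 m³/s
Q = Σ q = 18.09 m³/s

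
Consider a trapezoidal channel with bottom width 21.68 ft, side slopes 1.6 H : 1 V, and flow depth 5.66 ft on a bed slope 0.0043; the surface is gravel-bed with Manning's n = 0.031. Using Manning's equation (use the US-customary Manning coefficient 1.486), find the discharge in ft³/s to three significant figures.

A = (b + z·y)·y = (21.68 + 1.6×5.66)×5.66 = 174.0 ft²
P = b + 2y√(1+z²) = 21.68 + 2×5.66×√(1+1.6²) = 43.04 ft
R = A/P = 174.0/43.04 = 4.042 ft
Q = (1.486/n)·A·R^(2/3)·S^(1/2) = (1.486/0.031) × 174.0 × 4.042^(2/3) × 0.0043^(1/2) = 1388 ft³/s

1390 ft³/s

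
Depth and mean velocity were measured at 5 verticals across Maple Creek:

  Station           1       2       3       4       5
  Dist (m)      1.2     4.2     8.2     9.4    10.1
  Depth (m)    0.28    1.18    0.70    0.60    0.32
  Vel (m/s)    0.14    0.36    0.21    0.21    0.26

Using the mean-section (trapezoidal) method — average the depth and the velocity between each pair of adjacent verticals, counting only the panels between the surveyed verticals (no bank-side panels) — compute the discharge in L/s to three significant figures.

1860 L/s

Panel 1-2: Δb = 3 m, d̄ = (0.28+1.18)/2 = 0.73, v̄ = (0.14+0.36)/2 = 0.25 → q = 3×0.73×0.25 = 0.5475 m³/s
Panel 2-3: Δb = 4 m, d̄ = (1.18+0.70)/2 = 0.94, v̄ = (0.36+0.21)/2 = 0.285 → q = 4×0.94×0.285 = 1.072 m³/s
Panel 3-4: Δb = 1.2 m, d̄ = (0.70+0.60)/2 = 0.65, v̄ = (0.21+0.21)/2 = 0.21 → q = 1.2×0.65×0.21 = 0.1638 m³/s
Panel 4-5: Δb = 0.7 m, d̄ = (0.60+0.32)/2 = 0.46, v̄ = (0.21+0.26)/2 = 0.235 → q = 0.7×0.46×0.235 = 0.07567 m³/s
Q = Σ q = 1.859 m³/s
= 1.859 × 1000 = 1859 L/s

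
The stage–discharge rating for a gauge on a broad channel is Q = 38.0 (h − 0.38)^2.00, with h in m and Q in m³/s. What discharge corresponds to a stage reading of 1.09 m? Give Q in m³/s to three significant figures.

19.2 m³/s

Q = 38.0 × (1.09 − 0.38)^2.00 = 38.0 × 0.71^2.00 = 19.16 m³/s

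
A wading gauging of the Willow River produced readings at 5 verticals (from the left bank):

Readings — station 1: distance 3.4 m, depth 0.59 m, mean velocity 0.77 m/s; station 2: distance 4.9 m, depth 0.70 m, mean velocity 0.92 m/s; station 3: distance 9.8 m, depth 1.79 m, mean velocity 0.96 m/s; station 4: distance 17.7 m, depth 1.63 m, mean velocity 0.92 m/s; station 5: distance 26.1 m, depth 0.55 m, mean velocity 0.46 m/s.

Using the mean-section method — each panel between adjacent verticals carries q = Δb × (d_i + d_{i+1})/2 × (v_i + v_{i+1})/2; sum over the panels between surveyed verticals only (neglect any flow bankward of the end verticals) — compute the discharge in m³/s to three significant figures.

25.6 m³/s

Panel 1-2: Δb = 1.5 m, d̄ = (0.59+0.70)/2 = 0.645, v̄ = (0.77+0.92)/2 = 0.845 → q = 1.5×0.645×0.845 = 0.8175 m³/s
Panel 2-3: Δb = 4.9 m, d̄ = (0.70+1.79)/2 = 1.245, v̄ = (0.92+0.96)/2 = 0.94 → q = 4.9×1.245×0.94 = 5.734 m³/s
Panel 3-4: Δb = 7.9 m, d̄ = (1.79+1.63)/2 = 1.71, v̄ = (0.96+0.92)/2 = 0.94 → q = 7.9×1.71×0.94 = 12.70 m³/s
Panel 4-5: Δb = 8.4 m, d̄ = (1.63+0.55)/2 = 1.09, v̄ = (0.92+0.46)/2 = 0.69 → q = 8.4×1.09×0.69 = 6.318 m³/s
Q = Σ q = 25.57 m³/s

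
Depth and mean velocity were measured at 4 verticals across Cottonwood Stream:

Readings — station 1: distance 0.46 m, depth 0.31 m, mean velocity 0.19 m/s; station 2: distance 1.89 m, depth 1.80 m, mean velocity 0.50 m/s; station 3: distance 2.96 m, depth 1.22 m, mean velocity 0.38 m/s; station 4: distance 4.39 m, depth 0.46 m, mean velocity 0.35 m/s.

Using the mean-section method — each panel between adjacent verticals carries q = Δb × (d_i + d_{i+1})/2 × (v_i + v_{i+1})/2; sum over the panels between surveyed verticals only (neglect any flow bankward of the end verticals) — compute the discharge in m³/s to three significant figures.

Panel 1-2: Δb = 1.43 m, d̄ = (0.31+1.80)/2 = 1.055, v̄ = (0.19+0.50)/2 = 0.345 → q = 1.43×1.055×0.345 = 0.5205 m³/s
Panel 2-3: Δb = 1.07 m, d̄ = (1.80+1.22)/2 = 1.51, v̄ = (0.50+0.38)/2 = 0.44 → q = 1.07×1.51×0.44 = 0.7109 m³/s
Panel 3-4: Δb = 1.43 m, d̄ = (1.22+0.46)/2 = 0.84, v̄ = (0.38+0.35)/2 = 0.365 → q = 1.43×0.84×0.365 = 0.4384 m³/s
Q = Σ q = 1.670 m³/s

1.67 m³/s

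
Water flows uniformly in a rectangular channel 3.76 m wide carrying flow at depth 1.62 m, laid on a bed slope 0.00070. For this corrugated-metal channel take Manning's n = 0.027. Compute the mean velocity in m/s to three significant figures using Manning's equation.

A = b·y = 3.76 × 1.62 = 6.091 m²
P = b + 2y = 3.76 + 2×1.62 = 7.000 m
R = A/P = 6.091/7.000 = 0.8702 m
Q = (1/n)·A·R^(2/3)·S^(1/2) = (1/0.027) × 6.091 × 0.8702^(2/3) × 0.00070^(1/2) = 5.440 m³/s
V = Q/A = 5.440/6.091 = 0.8931 m/s

0.893 m/s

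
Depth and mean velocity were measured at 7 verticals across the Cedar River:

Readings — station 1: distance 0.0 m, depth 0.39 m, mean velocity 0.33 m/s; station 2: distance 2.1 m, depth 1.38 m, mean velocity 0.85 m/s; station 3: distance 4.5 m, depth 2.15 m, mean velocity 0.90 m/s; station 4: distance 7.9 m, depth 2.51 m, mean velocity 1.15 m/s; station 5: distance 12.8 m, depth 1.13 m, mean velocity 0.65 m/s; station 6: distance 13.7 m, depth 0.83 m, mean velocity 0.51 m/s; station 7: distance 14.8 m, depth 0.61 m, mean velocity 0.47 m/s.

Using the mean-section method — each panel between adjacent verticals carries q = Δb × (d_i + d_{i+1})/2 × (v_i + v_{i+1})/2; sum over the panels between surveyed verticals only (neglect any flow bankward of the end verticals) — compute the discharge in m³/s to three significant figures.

Panel 1-2: Δb = 2.1 m, d̄ = (0.39+1.38)/2 = 0.885, v̄ = (0.33+0.85)/2 = 0.59 → q = 2.1×0.885×0.59 = 1.097 m³/s
Panel 2-3: Δb = 2.4 m, d̄ = (1.38+2.15)/2 = 1.765, v̄ = (0.85+0.90)/2 = 0.875 → q = 2.4×1.765×0.875 = 3.707 m³/s
Panel 3-4: Δb = 3.4 m, d̄ = (2.15+2.51)/2 = 2.33, v̄ = (0.90+1.15)/2 = 1.025 → q = 3.4×2.33×1.025 = 8.120 m³/s
Panel 4-5: Δb = 4.9 m, d̄ = (2.51+1.13)/2 = 1.82, v̄ = (1.15+0.65)/2 = 0.9 → q = 4.9×1.82×0.9 = 8.026 m³/s
Panel 5-6: Δb = 0.9 m, d̄ = (1.13+0.83)/2 = 0.98, v̄ = (0.65+0.51)/2 = 0.58 → q = 0.9×0.98×0.58 = 0.5116 m³/s
Panel 6-7: Δb = 1.1 m, d̄ = (0.83+0.61)/2 = 0.72, v̄ = (0.51+0.47)/2 = 0.49 → q = 1.1×0.72×0.49 = 0.3881 m³/s
Q = Σ q = 21.85 m³/s

21.8 m³/s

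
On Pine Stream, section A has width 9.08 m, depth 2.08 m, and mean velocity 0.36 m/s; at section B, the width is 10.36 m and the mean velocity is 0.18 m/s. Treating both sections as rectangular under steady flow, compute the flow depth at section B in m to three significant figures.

Q = A₁V₁ = (9.08×2.08) × 0.36 = 6.799 m³/s
d₂ = Q/(b₂ V₂) = 6.799/(10.36×0.18) = 3.646 m

3.65 m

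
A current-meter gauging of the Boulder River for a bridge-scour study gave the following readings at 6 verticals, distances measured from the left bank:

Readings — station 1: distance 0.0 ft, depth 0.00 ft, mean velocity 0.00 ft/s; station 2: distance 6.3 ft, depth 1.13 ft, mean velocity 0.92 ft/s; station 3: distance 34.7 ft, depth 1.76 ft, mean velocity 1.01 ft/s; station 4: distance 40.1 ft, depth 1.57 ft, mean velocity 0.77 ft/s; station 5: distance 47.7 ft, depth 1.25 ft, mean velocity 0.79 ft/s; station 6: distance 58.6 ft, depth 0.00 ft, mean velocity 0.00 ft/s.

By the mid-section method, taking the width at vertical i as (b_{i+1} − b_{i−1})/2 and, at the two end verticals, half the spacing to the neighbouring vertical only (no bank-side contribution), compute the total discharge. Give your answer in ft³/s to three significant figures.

w_2 = (34.7 − 0.0)/2 = 17.35 ft; q_2 = 0.92 × 1.13 × 17.35 = 18.04 ft³/s
w_3 = (40.1 − 6.3)/2 = 16.9 ft; q_3 = 1.01 × 1.76 × 16.9 = 30.04 ft³/s
w_4 = (47.7 − 34.7)/2 = 6.5 ft; q_4 = 0.77 × 1.57 × 6.5 = 7.858 ft³/s
w_5 = (58.6 − 40.1)/2 = 9.25 ft; q_5 = 0.79 × 1.25 × 9.25 = 9.134 ft³/s
Stations 1, 6 contribute zero (depth or velocity is 0).
Q = Σ qᵢ = 65.07 ft³/s

65.1 ft³/s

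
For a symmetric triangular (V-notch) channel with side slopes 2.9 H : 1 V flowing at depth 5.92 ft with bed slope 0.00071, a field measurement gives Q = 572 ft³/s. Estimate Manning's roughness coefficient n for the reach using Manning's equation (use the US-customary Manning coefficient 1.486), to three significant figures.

A = z·y² = 2.9×5.92² = 101.6 ft²
P = 2y√(1+z²) = 2×5.92×√(1+2.9²) = 36.32 ft
R = A/P = 101.6/36.32 = 2.798 ft
n = (1.486/Q)·A·R^(2/3)·S^(1/2) = (1.486/572) × 101.6 × 1.986 × 0.02665 = 0.01397

0.0140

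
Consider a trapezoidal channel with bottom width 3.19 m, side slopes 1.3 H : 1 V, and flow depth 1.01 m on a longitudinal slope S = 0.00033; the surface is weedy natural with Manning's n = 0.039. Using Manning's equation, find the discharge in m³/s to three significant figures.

1.67 m³/s

A = (b + z·y)·y = (3.19 + 1.3×1.01)×1.01 = 4.548 m²
P = b + 2y√(1+z²) = 3.19 + 2×1.01×√(1+1.3²) = 6.503 m
R = A/P = 4.548/6.503 = 0.6994 m
Q = (1/n)·A·R^(2/3)·S^(1/2) = (1/0.039) × 4.548 × 0.6994^(2/3) × 0.00033^(1/2) = 1.669 m³/s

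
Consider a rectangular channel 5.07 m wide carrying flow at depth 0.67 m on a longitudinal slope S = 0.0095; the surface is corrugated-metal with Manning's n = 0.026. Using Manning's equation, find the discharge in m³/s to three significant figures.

8.34 m³/s

A = b·y = 5.07 × 0.67 = 3.397 m²
P = b + 2y = 5.07 + 2×0.67 = 6.410 m
R = A/P = 3.397/6.410 = 0.5299 m
Q = (1/n)·A·R^(2/3)·S^(1/2) = (1/0.026) × 3.397 × 0.5299^(2/3) × 0.0095^(1/2) = 8.339 m³/s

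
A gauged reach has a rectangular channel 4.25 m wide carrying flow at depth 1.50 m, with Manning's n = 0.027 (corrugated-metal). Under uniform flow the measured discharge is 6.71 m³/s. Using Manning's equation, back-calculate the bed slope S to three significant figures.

A = b·y = 4.25 × 1.50 = 6.375 m²
P = b + 2y = 4.25 + 2×1.50 = 7.250 m
R = A/P = 6.375/7.250 = 0.8793 m
S = (Q·n / (1·A·R^(2/3)))² = (6.71×0.027 / (1×6.375×0.9178))² = 0.0009587

0.000959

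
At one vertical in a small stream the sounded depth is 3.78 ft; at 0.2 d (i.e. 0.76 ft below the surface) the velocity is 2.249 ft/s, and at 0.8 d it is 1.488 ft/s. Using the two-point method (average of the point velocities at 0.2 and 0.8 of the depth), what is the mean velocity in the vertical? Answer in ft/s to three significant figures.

1.87 ft/s

v̄ = (2.249 + 1.488) / 2 = 1.869 ft/s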